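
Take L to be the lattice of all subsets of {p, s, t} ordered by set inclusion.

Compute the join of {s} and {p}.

Under ⊆, join is union: {s} ∪ {p} = {p,s}.

{p,s}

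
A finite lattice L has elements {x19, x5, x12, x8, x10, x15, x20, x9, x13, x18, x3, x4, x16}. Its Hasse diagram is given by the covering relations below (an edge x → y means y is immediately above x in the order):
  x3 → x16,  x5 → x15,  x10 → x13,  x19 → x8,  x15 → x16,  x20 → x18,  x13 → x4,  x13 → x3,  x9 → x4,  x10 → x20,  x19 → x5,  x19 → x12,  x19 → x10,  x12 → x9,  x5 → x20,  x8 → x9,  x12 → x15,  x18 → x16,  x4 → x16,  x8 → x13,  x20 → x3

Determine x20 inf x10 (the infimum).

x10

Common lower bounds of {x20, x10}: x10, x19.
The greatest among these is x10.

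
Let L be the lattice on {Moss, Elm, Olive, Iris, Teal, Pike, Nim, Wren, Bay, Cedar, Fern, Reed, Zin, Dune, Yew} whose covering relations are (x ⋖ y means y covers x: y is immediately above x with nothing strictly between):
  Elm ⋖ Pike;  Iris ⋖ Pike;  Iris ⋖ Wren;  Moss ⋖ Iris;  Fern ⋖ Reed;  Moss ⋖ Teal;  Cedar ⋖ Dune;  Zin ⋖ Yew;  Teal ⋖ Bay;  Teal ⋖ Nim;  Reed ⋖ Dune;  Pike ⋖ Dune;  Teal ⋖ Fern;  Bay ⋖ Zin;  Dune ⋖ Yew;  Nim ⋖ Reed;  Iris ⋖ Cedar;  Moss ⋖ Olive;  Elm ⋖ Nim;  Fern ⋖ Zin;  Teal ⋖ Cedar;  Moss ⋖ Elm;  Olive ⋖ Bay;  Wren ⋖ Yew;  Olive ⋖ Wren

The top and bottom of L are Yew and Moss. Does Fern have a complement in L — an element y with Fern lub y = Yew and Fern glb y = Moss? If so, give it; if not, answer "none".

Wren

Need y with Fern ∨ y = Yew and Fern ∧ y = Moss.
Checking each element gives: Wren.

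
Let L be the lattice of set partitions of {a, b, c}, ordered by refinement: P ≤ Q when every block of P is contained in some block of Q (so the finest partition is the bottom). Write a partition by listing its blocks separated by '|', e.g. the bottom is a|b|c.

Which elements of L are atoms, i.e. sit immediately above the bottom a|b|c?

ab|c, ac|b, a|bc

The atoms are exactly the elements that cover a|b|c: ab|c, ac|b, a|bc.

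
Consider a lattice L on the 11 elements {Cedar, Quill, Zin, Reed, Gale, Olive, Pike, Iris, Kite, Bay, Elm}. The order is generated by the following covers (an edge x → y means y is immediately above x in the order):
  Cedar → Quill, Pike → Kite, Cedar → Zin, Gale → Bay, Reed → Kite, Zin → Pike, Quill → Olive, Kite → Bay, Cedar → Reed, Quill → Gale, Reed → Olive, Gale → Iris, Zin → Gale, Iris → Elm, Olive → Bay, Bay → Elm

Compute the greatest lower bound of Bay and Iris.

Gale

Common lower bounds of {Bay, Iris}: Cedar, Gale, Quill, Zin.
The greatest among these is Gale.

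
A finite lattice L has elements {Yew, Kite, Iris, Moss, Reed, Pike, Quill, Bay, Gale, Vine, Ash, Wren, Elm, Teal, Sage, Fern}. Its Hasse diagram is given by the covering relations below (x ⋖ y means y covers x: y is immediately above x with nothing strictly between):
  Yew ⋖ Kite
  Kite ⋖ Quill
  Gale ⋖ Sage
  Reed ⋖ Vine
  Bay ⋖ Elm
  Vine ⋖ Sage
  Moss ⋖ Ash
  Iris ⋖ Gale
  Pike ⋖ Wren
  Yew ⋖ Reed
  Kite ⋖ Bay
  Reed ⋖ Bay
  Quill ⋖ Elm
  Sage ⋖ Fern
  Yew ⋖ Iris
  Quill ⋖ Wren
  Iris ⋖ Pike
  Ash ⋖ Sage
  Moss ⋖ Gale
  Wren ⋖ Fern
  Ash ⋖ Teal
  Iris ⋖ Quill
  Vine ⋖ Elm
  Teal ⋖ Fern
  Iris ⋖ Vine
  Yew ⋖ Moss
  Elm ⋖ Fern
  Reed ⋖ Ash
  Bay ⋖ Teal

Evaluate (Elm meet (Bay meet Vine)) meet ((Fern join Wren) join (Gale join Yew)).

Bay ∧ Vine = Reed
Elm ∧ Reed = Reed
Fern ∨ Wren = Fern
Gale ∨ Yew = Gale
Fern ∨ Gale = Fern
Reed ∧ Fern = Reed

Reed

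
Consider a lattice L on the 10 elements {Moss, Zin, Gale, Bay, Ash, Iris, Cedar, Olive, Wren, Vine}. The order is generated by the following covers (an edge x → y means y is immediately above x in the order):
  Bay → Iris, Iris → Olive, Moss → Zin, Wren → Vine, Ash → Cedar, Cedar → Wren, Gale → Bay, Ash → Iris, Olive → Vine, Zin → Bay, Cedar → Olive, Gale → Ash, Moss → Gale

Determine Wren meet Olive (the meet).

Common lower bounds of {Wren, Olive}: Ash, Cedar, Gale, Moss.
The greatest among these is Cedar.

Cedar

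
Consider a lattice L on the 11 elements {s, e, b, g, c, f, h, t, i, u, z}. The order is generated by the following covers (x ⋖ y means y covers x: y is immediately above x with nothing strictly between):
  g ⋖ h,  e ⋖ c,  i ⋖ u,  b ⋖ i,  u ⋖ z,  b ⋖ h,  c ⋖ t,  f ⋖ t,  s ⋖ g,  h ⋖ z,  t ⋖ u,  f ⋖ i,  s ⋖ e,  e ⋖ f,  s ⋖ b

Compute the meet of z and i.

Common lower bounds of {z, i}: b, e, f, i, s.
The greatest among these is i.

i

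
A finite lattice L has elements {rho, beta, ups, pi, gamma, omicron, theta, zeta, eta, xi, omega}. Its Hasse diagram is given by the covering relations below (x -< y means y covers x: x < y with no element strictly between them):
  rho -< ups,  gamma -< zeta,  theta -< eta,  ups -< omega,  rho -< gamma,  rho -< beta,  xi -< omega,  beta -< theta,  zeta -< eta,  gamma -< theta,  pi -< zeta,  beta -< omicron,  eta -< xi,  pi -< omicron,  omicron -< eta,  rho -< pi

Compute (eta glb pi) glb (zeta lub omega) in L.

eta ∧ pi = pi
zeta ∨ omega = omega
pi ∧ omega = pi

pi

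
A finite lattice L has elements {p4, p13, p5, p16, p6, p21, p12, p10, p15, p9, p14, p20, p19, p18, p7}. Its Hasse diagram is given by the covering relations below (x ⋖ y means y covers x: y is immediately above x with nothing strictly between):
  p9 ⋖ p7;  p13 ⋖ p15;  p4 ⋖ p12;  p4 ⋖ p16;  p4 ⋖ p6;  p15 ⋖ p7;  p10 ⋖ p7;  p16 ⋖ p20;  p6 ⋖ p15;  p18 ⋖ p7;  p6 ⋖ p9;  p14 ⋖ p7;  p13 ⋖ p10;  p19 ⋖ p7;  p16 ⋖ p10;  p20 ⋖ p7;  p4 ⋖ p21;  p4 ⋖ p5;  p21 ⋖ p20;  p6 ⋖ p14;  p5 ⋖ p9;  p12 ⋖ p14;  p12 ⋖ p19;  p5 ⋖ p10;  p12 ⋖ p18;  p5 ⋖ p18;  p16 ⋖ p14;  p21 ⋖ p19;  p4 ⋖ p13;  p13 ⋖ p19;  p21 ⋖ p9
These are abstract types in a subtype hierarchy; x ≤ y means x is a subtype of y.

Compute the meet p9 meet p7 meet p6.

p6

Common lower bounds of {p9, p7, p6}: p4, p6.
The greatest among these is p6.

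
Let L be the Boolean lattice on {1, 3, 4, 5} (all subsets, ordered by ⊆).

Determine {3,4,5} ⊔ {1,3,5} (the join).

{1,3,4,5}

Common upper bounds of {{3,4,5}, {1,3,5}}: {1,3,4,5}.
The least among these is {1,3,4,5}.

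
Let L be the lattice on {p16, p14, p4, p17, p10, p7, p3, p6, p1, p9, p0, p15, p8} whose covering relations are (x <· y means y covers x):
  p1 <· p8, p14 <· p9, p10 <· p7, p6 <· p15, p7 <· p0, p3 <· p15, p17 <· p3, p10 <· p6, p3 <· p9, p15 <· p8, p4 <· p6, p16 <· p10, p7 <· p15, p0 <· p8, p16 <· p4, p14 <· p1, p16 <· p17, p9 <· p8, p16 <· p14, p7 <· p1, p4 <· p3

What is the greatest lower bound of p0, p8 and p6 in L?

p10

Common lower bounds of {p0, p8, p6}: p10, p16.
The greatest among these is p10.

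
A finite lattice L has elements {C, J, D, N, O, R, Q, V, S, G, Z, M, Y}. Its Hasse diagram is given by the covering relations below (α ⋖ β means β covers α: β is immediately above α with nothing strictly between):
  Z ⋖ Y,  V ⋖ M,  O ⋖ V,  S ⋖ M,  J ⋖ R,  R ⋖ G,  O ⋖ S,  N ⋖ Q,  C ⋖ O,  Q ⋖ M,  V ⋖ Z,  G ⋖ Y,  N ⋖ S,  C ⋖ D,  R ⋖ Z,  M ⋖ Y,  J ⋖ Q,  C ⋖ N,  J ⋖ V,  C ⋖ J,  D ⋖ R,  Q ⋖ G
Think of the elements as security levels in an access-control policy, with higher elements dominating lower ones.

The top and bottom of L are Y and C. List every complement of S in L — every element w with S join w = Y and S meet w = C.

Need w with S ∨ w = Y and S ∧ w = C.
Checking each element gives: D, R.

D, R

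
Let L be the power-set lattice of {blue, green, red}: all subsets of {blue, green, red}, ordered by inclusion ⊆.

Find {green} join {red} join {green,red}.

Common upper bounds of {{green}, {red}, {green,red}}: {blue,green,red}, {green,red}.
The least among these is {green,red}.

{green,red}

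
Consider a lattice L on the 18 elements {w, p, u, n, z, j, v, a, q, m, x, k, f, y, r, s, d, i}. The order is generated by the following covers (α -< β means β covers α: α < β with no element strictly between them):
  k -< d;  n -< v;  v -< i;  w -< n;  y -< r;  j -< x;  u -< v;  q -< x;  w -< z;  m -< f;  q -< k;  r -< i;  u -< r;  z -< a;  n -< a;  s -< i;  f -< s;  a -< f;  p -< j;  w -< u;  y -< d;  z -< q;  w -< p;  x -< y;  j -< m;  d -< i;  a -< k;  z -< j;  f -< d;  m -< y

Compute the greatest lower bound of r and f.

m

Common lower bounds of {r, f}: j, m, p, w, z.
The greatest among these is m.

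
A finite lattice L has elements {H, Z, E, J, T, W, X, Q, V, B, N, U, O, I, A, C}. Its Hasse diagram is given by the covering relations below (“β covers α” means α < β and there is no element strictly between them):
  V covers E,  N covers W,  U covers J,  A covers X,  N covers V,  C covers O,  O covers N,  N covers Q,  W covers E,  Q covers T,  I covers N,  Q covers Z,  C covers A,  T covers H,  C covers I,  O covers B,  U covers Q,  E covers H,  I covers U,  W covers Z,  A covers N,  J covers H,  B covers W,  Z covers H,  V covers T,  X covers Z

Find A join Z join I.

Common upper bounds of {A, Z, I}: C.
The least among these is C.

C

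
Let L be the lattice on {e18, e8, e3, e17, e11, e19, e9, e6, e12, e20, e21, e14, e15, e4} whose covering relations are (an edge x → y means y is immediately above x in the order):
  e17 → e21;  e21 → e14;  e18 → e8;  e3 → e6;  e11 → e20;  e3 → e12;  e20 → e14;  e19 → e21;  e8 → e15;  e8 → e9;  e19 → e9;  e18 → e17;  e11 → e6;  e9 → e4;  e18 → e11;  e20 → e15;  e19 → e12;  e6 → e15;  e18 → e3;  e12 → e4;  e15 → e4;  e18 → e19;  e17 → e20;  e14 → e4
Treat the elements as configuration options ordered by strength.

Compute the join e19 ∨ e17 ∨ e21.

Common upper bounds of {e19, e17, e21}: e14, e21, e4.
The least among these is e21.

e21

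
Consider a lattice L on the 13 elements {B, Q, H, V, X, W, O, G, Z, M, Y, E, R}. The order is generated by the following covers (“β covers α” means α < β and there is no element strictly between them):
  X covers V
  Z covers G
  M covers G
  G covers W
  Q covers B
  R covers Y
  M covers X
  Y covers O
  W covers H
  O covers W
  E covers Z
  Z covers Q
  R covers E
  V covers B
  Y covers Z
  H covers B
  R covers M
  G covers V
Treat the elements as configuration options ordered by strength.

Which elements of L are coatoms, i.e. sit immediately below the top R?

The coatoms are exactly the elements covered by R: E, M, Y.

E, M, Y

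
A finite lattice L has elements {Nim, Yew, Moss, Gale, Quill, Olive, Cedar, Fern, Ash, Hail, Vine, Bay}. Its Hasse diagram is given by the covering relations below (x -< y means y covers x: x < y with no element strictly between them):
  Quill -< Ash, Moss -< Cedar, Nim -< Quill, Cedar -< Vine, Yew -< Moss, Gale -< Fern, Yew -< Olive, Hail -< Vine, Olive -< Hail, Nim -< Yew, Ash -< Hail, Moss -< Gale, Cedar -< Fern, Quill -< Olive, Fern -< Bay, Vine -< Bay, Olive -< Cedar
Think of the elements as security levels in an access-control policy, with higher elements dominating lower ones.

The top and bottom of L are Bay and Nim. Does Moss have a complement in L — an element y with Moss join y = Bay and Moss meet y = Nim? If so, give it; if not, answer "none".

For every candidate y, either Moss ∨ y ≠ Bay or Moss ∧ y ≠ Nim; no complement exists.

none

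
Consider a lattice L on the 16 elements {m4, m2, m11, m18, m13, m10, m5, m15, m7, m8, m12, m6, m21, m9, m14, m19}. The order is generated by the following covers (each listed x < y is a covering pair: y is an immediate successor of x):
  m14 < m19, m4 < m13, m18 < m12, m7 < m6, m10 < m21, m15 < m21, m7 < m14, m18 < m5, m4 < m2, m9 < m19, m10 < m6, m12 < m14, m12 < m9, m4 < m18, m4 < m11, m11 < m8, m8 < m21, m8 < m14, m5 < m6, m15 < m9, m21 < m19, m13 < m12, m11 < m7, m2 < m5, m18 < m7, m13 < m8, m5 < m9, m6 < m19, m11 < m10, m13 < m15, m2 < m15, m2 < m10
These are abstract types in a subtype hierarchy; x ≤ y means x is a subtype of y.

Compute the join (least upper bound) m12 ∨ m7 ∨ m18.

m14

Common upper bounds of {m12, m7, m18}: m14, m19.
The least among these is m14.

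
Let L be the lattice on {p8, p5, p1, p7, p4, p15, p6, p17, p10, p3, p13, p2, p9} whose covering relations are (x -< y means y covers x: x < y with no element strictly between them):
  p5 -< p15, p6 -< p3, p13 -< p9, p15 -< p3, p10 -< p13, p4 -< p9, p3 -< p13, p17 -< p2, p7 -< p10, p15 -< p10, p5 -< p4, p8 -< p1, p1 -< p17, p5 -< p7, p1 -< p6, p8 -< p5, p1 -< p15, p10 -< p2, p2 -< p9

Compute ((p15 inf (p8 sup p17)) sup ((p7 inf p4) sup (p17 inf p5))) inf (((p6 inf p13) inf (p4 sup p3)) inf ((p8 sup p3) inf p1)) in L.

p1

p8 ∨ p17 = p17
p15 ∧ p17 = p1
p7 ∧ p4 = p5
p17 ∧ p5 = p8
p5 ∨ p8 = p5
p1 ∨ p5 = p15
p6 ∧ p13 = p6
p4 ∨ p3 = p9
p6 ∧ p9 = p6
p8 ∨ p3 = p3
p3 ∧ p1 = p1
p6 ∧ p1 = p1
p15 ∧ p1 = p1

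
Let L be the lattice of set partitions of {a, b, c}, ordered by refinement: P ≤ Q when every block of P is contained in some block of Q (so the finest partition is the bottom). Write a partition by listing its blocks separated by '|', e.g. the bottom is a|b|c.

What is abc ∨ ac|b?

Common upper bounds of {abc, ac|b}: abc.
The least among these is abc.

abc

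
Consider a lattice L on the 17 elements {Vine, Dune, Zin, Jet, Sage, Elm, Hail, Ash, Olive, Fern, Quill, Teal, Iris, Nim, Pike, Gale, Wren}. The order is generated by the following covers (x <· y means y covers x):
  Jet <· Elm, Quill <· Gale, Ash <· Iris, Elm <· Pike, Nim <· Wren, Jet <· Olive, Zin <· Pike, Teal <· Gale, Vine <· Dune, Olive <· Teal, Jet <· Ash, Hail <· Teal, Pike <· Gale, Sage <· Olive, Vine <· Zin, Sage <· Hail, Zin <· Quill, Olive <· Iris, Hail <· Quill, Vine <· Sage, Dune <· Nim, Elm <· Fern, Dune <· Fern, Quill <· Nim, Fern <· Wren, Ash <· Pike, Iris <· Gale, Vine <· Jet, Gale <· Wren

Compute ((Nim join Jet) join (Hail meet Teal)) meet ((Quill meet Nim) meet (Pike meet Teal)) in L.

Nim ∨ Jet = Wren
Hail ∧ Teal = Hail
Wren ∨ Hail = Wren
Quill ∧ Nim = Quill
Pike ∧ Teal = Jet
Quill ∧ Jet = Vine
Wren ∧ Vine = Vine

Vine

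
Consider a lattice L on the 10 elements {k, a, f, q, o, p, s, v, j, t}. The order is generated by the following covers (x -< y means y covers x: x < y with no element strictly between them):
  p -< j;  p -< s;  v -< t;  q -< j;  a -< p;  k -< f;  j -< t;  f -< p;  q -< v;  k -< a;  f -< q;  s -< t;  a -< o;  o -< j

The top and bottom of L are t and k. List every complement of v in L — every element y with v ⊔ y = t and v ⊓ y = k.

Need y with v ∨ y = t and v ∧ y = k.
Checking each element gives: a, o.

a, o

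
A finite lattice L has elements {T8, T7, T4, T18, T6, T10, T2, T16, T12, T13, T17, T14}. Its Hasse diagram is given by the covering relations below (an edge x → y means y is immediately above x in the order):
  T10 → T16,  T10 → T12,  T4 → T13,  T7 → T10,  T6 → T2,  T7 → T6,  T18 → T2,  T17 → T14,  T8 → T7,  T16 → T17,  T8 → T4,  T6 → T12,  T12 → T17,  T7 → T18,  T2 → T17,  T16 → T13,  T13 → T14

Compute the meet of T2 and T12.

Common lower bounds of {T2, T12}: T6, T7, T8.
The greatest among these is T6.

T6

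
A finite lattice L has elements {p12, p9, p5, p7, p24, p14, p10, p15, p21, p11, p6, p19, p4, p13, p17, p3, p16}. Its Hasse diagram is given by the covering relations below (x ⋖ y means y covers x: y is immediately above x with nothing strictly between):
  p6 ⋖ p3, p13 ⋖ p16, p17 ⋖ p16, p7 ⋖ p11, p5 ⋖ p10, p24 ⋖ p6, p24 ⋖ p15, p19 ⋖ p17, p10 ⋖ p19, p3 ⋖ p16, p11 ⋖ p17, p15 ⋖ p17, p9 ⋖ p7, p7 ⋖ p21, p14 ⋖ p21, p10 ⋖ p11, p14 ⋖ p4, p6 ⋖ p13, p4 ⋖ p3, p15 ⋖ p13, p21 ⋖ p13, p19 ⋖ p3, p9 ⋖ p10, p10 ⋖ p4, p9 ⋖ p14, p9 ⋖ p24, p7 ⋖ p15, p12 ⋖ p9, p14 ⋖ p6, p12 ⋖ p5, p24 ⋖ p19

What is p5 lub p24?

p19

Common upper bounds of {p5, p24}: p16, p17, p19, p3.
The least among these is p19.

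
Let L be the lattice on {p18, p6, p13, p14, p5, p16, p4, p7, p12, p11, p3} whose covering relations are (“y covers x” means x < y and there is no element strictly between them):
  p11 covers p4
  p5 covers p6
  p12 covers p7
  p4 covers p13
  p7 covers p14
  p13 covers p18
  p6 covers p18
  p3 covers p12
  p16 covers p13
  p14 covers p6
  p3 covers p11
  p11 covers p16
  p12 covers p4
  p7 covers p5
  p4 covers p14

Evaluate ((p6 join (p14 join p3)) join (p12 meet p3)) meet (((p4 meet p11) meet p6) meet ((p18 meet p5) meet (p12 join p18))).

p14 ∨ p3 = p3
p6 ∨ p3 = p3
p12 ∧ p3 = p12
p3 ∨ p12 = p3
p4 ∧ p11 = p4
p4 ∧ p6 = p6
p18 ∧ p5 = p18
p12 ∨ p18 = p12
p18 ∧ p12 = p18
p6 ∧ p18 = p18
p3 ∧ p18 = p18

p18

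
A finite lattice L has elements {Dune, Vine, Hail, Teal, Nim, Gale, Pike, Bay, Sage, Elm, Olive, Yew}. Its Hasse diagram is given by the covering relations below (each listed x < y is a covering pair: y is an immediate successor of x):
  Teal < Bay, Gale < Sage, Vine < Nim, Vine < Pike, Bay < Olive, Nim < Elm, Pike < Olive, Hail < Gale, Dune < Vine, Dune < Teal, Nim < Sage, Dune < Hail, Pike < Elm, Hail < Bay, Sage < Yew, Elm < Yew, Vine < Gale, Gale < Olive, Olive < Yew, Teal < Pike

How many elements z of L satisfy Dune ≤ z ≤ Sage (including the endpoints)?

The interval [Dune, Sage] = {Dune, Gale, Hail, Nim, Sage, Vine}, which has 6 elements.

6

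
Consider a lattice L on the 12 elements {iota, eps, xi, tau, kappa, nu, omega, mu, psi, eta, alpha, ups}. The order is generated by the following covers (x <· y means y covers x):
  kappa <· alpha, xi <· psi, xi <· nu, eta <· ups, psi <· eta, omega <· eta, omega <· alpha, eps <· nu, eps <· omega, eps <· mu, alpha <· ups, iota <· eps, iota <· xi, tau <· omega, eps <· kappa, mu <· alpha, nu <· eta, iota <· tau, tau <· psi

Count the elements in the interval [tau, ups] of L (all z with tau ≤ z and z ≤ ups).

The interval [tau, ups] = {alpha, eta, omega, psi, tau, ups}, which has 6 elements.

6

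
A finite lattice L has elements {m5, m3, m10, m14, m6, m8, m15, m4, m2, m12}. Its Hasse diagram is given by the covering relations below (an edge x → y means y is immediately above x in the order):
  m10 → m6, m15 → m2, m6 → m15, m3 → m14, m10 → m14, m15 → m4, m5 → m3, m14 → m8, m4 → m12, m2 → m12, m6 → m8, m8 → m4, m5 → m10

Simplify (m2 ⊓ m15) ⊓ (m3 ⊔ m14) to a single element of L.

m10

m2 ∧ m15 = m15
m3 ∨ m14 = m14
m15 ∧ m14 = m10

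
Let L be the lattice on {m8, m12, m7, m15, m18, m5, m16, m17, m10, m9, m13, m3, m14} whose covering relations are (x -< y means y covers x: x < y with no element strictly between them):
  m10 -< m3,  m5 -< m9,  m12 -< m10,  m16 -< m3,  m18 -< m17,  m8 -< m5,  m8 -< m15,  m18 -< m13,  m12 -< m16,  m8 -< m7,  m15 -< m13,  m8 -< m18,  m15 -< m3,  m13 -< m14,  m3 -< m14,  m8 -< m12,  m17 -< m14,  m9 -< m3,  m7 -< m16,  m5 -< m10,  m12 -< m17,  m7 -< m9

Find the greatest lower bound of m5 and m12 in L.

Common lower bounds of {m5, m12}: m8.
The greatest among these is m8.

m8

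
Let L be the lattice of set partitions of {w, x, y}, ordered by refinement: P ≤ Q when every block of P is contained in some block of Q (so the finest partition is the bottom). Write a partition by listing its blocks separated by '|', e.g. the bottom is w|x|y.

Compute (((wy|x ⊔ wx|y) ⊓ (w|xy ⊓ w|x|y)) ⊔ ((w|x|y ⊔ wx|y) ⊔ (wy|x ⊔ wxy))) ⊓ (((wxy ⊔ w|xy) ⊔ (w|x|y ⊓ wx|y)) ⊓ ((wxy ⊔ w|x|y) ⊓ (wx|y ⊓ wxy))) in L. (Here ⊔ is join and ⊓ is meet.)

wx|y

wy|x ∨ wx|y = wxy
w|xy ∧ w|x|y = w|x|y
wxy ∧ w|x|y = w|x|y
w|x|y ∨ wx|y = wx|y
wy|x ∨ wxy = wxy
wx|y ∨ wxy = wxy
w|x|y ∨ wxy = wxy
wxy ∨ w|xy = wxy
w|x|y ∧ wx|y = w|x|y
wxy ∨ w|x|y = wxy
wxy ∨ w|x|y = wxy
wx|y ∧ wxy = wx|y
wxy ∧ wx|y = wx|y
wxy ∧ wx|y = wx|y
wxy ∧ wx|y = wx|y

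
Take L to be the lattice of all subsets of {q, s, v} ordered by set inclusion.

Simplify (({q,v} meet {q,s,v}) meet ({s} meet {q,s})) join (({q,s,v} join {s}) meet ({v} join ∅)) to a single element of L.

{q,v} ∧ {q,s,v} = {q,v}
{s} ∧ {q,s} = {s}
{q,v} ∧ {s} = ∅
{q,s,v} ∨ {s} = {q,s,v}
{v} ∨ ∅ = {v}
{q,s,v} ∧ {v} = {v}
∅ ∨ {v} = {v}

{v}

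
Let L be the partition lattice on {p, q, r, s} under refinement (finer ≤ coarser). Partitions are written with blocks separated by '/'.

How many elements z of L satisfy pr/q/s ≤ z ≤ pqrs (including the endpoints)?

5

The interval [pr/q/s, pqrs] = {pqr/s, pqrs, pr/q/s, pr/qs, prs/q}, which has 5 elements.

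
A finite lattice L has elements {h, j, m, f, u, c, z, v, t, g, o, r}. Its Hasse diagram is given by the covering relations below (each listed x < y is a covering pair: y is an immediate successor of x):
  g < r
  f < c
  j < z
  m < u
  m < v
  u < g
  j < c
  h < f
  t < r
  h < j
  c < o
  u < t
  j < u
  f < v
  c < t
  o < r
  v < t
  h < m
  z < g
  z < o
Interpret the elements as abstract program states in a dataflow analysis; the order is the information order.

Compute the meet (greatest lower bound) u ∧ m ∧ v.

Common lower bounds of {u, m, v}: h, m.
The greatest among these is m.

m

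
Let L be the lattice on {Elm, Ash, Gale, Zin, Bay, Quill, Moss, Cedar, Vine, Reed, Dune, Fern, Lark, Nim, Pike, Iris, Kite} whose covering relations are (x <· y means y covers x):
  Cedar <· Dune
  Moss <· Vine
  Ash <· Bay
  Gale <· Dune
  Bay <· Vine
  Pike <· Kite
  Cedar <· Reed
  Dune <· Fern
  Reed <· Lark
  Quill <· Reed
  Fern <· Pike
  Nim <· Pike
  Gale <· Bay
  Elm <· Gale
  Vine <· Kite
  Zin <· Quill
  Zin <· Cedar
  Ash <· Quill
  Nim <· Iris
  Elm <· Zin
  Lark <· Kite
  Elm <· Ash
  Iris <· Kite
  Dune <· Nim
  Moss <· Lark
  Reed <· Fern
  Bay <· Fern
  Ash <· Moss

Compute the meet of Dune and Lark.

Cedar

Common lower bounds of {Dune, Lark}: Cedar, Elm, Zin.
The greatest among these is Cedar.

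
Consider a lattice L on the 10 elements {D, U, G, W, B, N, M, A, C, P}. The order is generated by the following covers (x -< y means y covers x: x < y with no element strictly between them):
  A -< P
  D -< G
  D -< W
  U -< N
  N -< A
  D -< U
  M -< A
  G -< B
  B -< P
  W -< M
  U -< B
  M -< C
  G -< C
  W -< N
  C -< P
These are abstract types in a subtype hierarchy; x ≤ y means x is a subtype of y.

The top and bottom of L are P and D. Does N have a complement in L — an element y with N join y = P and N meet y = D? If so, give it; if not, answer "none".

G

Need y with N ∨ y = P and N ∧ y = D.
Checking each element gives: G.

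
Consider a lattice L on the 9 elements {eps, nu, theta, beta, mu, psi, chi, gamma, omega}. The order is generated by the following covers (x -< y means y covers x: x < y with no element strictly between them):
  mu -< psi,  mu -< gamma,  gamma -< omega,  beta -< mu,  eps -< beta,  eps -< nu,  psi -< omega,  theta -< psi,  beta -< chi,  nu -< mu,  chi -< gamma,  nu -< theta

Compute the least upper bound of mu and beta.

mu

Common upper bounds of {mu, beta}: gamma, mu, omega, psi.
The least among these is mu.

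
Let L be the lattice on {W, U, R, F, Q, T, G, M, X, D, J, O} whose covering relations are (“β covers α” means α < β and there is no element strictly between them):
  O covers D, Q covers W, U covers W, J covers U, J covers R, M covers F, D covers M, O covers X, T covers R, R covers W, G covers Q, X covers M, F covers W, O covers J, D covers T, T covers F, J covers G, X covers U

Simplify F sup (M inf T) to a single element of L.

F

M ∧ T = F
F ∨ F = F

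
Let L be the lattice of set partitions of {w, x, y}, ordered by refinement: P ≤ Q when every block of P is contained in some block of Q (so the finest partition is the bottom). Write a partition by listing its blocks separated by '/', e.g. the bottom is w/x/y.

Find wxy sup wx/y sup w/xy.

wxy

The join of wxy, wx/y, w/xy merges any blocks that overlap across the partitions, giving wxy.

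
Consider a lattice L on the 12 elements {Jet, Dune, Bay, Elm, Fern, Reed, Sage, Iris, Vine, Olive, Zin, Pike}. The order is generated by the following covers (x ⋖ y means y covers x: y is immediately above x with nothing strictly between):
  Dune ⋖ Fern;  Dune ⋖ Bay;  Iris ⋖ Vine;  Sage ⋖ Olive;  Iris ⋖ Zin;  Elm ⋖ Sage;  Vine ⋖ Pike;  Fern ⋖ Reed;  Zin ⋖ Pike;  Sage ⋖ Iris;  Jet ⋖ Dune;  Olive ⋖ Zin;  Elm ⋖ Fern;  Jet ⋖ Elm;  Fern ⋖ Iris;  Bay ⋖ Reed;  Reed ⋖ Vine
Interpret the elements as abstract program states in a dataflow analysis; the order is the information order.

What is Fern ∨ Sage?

Iris

Common upper bounds of {Fern, Sage}: Iris, Pike, Vine, Zin.
The least among these is Iris.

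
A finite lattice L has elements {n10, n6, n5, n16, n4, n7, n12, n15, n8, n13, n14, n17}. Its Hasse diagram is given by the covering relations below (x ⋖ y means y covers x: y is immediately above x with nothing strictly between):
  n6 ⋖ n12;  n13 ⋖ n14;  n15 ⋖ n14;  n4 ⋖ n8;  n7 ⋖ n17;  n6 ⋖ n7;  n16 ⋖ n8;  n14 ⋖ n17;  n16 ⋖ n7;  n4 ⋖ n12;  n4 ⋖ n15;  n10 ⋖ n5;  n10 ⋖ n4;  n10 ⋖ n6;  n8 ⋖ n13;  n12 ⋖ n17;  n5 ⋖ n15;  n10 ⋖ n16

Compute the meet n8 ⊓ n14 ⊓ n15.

Common lower bounds of {n8, n14, n15}: n10, n4.
The greatest among these is n4.

n4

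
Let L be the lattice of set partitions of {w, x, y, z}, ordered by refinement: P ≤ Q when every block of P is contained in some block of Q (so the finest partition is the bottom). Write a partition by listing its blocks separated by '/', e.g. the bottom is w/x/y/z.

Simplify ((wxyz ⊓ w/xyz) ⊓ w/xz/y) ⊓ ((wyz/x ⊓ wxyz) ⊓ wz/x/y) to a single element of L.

wxyz ∧ w/xyz = w/xyz
w/xyz ∧ w/xz/y = w/xz/y
wyz/x ∧ wxyz = wyz/x
wyz/x ∧ wz/x/y = wz/x/y
w/xz/y ∧ wz/x/y = w/x/y/z

w/x/y/z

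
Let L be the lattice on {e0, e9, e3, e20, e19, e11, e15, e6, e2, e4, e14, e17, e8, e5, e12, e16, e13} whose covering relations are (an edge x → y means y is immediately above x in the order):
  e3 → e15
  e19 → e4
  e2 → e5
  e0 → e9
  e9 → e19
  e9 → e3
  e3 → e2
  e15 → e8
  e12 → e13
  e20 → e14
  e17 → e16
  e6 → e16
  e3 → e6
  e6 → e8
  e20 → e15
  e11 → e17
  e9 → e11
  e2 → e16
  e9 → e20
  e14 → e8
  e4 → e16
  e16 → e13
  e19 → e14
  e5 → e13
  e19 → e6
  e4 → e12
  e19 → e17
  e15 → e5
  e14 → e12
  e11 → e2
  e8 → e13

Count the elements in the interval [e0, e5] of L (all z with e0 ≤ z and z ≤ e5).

The interval [e0, e5] = {e0, e11, e15, e2, e20, e3, e5, e9}, which has 8 elements.

8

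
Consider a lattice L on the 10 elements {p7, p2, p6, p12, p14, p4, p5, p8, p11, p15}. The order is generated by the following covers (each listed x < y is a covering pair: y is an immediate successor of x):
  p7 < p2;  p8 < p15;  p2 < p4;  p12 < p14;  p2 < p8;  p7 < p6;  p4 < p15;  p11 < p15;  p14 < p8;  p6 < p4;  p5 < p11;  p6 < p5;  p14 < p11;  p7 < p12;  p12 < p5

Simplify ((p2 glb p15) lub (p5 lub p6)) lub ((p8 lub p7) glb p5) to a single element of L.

p15

p2 ∧ p15 = p2
p5 ∨ p6 = p5
p2 ∨ p5 = p15
p8 ∨ p7 = p8
p8 ∧ p5 = p12
p15 ∨ p12 = p15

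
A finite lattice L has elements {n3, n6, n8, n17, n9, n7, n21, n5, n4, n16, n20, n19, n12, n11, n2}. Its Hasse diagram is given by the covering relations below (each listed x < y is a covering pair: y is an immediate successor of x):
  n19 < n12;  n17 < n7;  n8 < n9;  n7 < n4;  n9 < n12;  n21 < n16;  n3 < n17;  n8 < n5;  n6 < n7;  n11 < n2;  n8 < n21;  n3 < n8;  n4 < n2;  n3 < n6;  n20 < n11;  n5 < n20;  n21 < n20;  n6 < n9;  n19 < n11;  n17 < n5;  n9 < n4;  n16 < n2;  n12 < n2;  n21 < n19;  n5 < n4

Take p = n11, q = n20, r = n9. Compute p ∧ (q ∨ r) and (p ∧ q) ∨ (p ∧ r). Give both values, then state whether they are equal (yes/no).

n11; n20; no

q ∨ r = n2, so p ∧ (q ∨ r) = n11 ∧ n2 = n11.
p ∧ q = n20 and p ∧ r = n8, so (p ∧ q) ∨ (p ∧ r) = n20 ∨ n8 = n20.
Equal: no.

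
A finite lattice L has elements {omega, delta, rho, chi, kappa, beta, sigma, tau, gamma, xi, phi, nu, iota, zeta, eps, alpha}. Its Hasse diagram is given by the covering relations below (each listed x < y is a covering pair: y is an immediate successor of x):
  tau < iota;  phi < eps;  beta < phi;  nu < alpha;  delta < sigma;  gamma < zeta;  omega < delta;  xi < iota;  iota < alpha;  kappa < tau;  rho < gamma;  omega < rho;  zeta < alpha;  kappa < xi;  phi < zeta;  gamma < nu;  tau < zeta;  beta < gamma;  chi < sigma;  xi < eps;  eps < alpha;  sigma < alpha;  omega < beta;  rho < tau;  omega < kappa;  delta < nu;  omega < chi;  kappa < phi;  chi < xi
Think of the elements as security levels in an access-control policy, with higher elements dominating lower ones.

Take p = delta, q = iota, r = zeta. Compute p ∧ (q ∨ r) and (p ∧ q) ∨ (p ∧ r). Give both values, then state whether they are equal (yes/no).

delta; omega; no

q ∨ r = alpha, so p ∧ (q ∨ r) = delta ∧ alpha = delta.
p ∧ q = omega and p ∧ r = omega, so (p ∧ q) ∨ (p ∧ r) = omega ∨ omega = omega.
Equal: no.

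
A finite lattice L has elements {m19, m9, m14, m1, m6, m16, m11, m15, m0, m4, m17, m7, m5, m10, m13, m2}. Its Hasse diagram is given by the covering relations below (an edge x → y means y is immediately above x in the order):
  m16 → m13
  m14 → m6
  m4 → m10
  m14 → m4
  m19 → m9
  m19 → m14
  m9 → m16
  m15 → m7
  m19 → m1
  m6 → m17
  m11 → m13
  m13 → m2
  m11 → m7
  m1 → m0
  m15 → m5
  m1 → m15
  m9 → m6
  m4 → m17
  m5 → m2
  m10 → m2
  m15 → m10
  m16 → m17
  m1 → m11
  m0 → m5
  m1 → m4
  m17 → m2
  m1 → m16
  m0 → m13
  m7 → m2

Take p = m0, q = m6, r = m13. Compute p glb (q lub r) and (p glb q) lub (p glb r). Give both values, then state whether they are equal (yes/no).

q lub r = m2, so p glb (q lub r) = m0 glb m2 = m0.
p glb q = m19 and p glb r = m0, so (p glb q) lub (p glb r) = m19 lub m0 = m0.
Equal: yes.

m0; m0; yes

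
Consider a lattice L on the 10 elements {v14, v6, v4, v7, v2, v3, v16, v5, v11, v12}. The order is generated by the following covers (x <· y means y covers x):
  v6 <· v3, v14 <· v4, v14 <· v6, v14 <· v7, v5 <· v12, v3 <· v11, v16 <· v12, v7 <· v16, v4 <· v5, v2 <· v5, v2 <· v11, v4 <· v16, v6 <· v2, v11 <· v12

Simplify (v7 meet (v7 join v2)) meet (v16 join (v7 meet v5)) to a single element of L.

v7

v7 ∨ v2 = v12
v7 ∧ v12 = v7
v7 ∧ v5 = v14
v16 ∨ v14 = v16
v7 ∧ v16 = v7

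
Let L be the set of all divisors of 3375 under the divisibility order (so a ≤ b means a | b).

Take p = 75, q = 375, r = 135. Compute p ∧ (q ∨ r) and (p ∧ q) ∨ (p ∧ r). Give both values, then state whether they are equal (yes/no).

75; 75; yes

q ∨ r = 3375, so p ∧ (q ∨ r) = 75 ∧ 3375 = 75.
p ∧ q = 75 and p ∧ r = 15, so (p ∧ q) ∨ (p ∧ r) = 75 ∨ 15 = 75.
Equal: yes.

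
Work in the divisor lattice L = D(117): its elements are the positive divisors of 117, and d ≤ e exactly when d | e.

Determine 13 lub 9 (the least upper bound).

In the divisibility order, the join is the least common multiple: lcm(13, 9) = 117.

117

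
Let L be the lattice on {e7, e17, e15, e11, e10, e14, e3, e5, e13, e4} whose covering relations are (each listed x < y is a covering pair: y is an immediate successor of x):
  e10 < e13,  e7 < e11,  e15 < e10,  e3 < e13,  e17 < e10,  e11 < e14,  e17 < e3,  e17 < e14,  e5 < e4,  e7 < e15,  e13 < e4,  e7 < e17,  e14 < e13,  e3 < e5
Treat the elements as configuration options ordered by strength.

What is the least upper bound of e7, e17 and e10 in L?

Common upper bounds of {e7, e17, e10}: e10, e13, e4.
The least among these is e10.

e10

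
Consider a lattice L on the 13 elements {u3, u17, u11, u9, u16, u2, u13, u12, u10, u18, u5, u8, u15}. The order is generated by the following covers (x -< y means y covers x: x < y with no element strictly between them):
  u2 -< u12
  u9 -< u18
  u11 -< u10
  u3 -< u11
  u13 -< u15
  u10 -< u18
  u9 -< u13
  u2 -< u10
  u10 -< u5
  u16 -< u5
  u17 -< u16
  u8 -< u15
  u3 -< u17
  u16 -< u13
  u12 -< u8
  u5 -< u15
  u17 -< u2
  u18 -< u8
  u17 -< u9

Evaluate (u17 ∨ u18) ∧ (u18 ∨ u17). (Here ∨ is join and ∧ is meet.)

u18

u17 ∨ u18 = u18
u18 ∨ u17 = u18
u18 ∧ u18 = u18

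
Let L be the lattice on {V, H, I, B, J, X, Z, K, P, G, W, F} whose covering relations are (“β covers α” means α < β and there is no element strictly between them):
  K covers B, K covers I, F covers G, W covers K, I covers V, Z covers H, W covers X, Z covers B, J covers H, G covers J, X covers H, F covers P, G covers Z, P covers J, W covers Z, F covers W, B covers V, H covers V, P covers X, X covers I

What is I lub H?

X

Common upper bounds of {I, H}: F, P, W, X.
The least among these is X.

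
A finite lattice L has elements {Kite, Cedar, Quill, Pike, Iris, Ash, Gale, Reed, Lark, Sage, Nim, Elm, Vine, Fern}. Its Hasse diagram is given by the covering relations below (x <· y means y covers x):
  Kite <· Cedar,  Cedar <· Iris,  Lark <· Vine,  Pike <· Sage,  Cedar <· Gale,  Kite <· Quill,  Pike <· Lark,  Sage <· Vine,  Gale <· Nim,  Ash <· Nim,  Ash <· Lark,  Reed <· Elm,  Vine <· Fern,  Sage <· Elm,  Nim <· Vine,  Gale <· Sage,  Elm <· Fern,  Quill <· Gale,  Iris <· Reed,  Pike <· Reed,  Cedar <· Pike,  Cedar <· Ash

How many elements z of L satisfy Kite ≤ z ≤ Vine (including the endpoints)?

10

The interval [Kite, Vine] = {Ash, Cedar, Gale, Kite, Lark, Nim, Pike, Quill, Sage, Vine}, which has 10 elements.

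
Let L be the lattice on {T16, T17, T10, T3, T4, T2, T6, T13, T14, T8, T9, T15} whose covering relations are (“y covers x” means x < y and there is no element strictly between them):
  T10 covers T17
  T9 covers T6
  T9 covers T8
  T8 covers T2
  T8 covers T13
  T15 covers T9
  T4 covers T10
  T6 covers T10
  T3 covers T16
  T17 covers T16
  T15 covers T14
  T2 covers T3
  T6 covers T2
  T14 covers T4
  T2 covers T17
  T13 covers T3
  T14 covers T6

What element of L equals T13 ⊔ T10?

T9

T13 ∨ T10 = T9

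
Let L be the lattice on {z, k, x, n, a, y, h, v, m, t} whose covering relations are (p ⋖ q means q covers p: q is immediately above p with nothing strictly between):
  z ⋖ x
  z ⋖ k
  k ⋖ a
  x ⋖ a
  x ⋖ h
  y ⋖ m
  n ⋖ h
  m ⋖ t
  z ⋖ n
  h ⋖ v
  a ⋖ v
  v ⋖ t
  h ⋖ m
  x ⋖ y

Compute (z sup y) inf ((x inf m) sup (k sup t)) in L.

y

z ∨ y = y
x ∧ m = x
k ∨ t = t
x ∨ t = t
y ∧ t = y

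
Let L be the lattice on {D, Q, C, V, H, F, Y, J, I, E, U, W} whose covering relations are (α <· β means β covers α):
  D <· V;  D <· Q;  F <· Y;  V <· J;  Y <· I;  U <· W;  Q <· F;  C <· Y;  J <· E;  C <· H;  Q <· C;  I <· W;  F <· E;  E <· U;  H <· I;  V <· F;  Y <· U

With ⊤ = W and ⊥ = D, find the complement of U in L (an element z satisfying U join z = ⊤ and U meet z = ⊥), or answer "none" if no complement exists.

For every candidate z, either U ∨ z ≠ W or U ∧ z ≠ D; no complement exists.

none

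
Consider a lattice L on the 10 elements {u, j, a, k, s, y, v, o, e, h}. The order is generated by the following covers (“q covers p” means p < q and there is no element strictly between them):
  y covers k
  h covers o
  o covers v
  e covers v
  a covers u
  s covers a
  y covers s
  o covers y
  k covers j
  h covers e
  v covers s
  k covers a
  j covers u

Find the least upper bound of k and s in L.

Common upper bounds of {k, s}: h, o, y.
The least among these is y.

y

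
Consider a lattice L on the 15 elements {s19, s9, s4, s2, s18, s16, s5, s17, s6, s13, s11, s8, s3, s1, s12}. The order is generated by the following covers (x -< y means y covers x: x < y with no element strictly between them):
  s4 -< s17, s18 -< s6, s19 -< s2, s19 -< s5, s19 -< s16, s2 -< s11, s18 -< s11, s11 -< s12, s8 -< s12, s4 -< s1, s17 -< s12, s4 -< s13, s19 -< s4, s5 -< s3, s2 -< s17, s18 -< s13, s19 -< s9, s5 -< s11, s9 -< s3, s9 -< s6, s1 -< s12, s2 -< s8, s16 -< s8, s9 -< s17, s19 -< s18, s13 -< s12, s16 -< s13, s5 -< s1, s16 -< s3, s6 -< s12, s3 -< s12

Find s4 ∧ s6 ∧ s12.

s19

Common lower bounds of {s4, s6, s12}: s19.
The greatest among these is s19.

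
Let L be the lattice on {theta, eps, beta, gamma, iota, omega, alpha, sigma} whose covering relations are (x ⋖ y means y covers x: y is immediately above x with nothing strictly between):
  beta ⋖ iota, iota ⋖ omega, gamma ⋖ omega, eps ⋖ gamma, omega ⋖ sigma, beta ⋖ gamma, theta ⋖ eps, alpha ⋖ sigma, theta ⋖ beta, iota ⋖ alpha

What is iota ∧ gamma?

beta

Common lower bounds of {iota, gamma}: beta, theta.
The greatest among these is beta.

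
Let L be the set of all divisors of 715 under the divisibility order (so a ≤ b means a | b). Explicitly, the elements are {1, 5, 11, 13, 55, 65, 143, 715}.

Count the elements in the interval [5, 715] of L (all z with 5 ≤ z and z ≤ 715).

The interval [5, 715] = {5, 55, 65, 715}, which has 4 elements.

4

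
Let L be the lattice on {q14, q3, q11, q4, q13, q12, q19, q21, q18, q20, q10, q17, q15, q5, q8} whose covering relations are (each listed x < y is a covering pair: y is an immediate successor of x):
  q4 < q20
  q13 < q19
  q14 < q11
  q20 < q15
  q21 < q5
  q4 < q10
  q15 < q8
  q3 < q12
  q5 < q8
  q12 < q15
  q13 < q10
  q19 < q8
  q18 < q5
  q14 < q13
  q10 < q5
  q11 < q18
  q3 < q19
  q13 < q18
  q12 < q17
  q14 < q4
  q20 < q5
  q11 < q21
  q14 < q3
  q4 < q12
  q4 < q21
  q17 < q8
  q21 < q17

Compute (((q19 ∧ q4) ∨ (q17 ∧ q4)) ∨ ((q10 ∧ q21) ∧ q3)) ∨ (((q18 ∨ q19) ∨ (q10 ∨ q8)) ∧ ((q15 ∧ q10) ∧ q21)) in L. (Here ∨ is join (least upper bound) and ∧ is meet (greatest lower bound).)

q4

q19 ∧ q4 = q14
q17 ∧ q4 = q4
q14 ∨ q4 = q4
q10 ∧ q21 = q4
q4 ∧ q3 = q14
q4 ∨ q14 = q4
q18 ∨ q19 = q8
q10 ∨ q8 = q8
q8 ∨ q8 = q8
q15 ∧ q10 = q4
q4 ∧ q21 = q4
q8 ∧ q4 = q4
q4 ∨ q4 = q4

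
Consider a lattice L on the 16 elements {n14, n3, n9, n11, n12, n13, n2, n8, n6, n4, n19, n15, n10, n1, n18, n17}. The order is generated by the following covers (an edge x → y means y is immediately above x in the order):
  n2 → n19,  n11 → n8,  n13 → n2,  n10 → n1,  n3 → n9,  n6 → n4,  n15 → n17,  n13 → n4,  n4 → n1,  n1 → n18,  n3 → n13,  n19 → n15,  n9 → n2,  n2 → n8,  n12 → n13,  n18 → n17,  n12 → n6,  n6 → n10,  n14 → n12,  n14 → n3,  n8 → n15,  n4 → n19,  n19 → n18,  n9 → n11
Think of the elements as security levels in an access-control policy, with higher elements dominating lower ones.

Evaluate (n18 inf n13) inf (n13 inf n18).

n13

n18 ∧ n13 = n13
n13 ∧ n18 = n13
n13 ∧ n13 = n13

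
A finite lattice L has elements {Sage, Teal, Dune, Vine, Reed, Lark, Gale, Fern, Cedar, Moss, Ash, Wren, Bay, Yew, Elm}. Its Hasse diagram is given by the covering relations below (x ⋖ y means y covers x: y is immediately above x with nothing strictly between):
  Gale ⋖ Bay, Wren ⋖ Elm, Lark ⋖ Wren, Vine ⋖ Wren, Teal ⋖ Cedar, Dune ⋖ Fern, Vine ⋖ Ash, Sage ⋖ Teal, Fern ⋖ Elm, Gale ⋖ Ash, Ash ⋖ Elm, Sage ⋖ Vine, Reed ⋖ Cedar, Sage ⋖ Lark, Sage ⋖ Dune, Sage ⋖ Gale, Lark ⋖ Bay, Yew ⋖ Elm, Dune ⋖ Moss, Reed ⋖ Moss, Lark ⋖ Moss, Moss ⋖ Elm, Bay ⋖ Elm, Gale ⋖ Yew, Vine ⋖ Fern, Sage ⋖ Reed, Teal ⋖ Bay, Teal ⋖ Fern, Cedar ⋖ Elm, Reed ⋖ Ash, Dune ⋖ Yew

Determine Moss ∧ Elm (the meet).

Moss

Common lower bounds of {Moss, Elm}: Dune, Lark, Moss, Reed, Sage.
The greatest among these is Moss.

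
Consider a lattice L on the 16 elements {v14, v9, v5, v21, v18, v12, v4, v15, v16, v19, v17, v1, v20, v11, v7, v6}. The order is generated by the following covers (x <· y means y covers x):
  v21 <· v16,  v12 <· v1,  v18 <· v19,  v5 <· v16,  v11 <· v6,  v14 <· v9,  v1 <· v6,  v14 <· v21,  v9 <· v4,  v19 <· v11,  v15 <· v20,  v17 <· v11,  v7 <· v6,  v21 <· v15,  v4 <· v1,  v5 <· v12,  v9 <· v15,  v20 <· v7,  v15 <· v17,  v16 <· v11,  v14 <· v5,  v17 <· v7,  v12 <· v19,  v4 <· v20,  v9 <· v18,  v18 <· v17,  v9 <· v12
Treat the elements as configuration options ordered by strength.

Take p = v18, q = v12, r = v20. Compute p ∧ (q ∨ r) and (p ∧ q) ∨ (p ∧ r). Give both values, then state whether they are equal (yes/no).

v18; v9; no

q ∨ r = v6, so p ∧ (q ∨ r) = v18 ∧ v6 = v18.
p ∧ q = v9 and p ∧ r = v9, so (p ∧ q) ∨ (p ∧ r) = v9 ∨ v9 = v9.
Equal: no.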